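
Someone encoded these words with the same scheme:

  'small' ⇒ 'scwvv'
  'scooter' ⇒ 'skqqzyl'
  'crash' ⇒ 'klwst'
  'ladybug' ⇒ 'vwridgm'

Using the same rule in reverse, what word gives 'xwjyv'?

panel

s(18)→s(18) and m(12)→c(2) fit y≡7x+22 (mod 26); the inverse of 7 mod 26 is 15. This is an affine cipher: with a=0,…,z=25, each position x becomes (7x+22) mod 26.
Decoding xwjyv: x(23)→15·(23−22)≡15=p; w(22)→15·(22−22)≡0=a; j(9)→15·(9−22)≡13=n; y(24)→15·(24−22)≡4=e; v(21)→15·(21−22)≡11=l (all mod 26).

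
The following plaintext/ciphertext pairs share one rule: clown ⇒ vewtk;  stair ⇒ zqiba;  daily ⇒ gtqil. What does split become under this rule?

bqtxa

The output letters match the input read backwards, each shifted +8: clown reversed is nwolc. Read the word backwards and shift each letter +8.
For split: reverse → tilps; then shift: t+8=b, i+8=q, l+8=t, p+8=x, s+8=a.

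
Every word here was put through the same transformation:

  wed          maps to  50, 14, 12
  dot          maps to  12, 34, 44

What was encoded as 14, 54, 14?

eye

w(#23)→50 and e(#5)→14: differences scale by 2, so n = 2·pos + 4. The formula is n = 2×(alphabet index, a=1) + 4.
Reversing it on 14, 54, 14: 14→(14−4)÷2=5=e, 54→(54−4)÷2=25=y, 14→(14−4)÷2=5=e.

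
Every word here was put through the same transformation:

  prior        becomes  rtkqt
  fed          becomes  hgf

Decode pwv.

Every letter moves 2 places later in the alphabet, wrapping around z→a.
Reversing it on pwv: p−2=n, w−2=u, v−2=t.

nut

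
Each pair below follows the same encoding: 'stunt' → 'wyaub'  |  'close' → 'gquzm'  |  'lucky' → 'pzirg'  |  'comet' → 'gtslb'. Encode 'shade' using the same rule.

wmgkm

In stunt: s→w is +4, t→y is +5, u→a is +6, n→u is +7 — the shift increases by 1 each position. Letter i (0-indexed) is shifted by i+4, so successive shifts are 4, 5, 6, ….
Applying it to shade: s+4=w, h+5=m, a+6=g, d+7=k, e+8=m.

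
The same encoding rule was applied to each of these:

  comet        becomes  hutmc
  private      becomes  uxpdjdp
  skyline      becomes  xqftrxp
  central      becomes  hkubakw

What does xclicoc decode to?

sweater

Letter i (0-indexed) is shifted by i+5, so successive shifts are 5, 6, 7, ….
Undoing it on xclicoc: x−5=s, c−6=w, l−7=e, i−8=a, c−9=t, o−10=e, c−11=r.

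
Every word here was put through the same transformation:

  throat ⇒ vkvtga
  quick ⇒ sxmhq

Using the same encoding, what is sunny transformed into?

In throat: t→v is +2, h→k is +3, r→v is +4, o→t is +5 — the shift increases by 1 each position. The shift increases by 1 at each position, starting from +2: 2, 3, 4, ….
For sunny: s+2=u, u+3=x, n+4=r, n+5=s, y+6=e.

uxrse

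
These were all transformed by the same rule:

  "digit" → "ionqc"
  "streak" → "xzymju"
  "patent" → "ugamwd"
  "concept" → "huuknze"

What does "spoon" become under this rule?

xvvww

In digit: d→i is +5, i→o is +6, g→n is +7, i→q is +8 — the shift increases by 1 each position. Each letter shifts forward by (position + 5), i.e. 5, 6, 7, … — the shift grows by one for each successive letter.
On spoon: s+5=x, p+6=v, o+7=v, o+8=w, n+9=w.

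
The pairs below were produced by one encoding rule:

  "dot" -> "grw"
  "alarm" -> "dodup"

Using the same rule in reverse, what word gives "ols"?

lip

Compare letters: d→g is +3, o→r is +3, t→w is +3 — a constant shift. Every letter moves 3 places later in the alphabet, wrapping around z→a.
Reversing it on ols: o−3=l, l−3=i, s−3=p.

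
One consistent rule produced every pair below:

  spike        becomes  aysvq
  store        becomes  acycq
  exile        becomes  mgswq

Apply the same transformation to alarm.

In spike: s→a is +8, p→y is +9, i→s is +10, k→v is +11 — the shift increases by 1 each position. Letter i (0-indexed) is shifted by i+8, so successive shifts are 8, 9, 10, ….
Applying it to alarm: a+8=i, l+9=u, a+10=k, r+11=c, m+12=y.

iukcy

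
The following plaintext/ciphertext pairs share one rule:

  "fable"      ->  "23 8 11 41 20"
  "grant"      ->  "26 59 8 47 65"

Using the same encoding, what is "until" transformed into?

f(#6)→23 and a(#1)→8: differences scale by 3, so n = 3·pos + 5. The formula is n = 3×(alphabet index, a=1) + 5.
Applying it to until: u=21→68, n=14→47, t=20→65, i=9→32, l=12→41.

68 47 65 32 41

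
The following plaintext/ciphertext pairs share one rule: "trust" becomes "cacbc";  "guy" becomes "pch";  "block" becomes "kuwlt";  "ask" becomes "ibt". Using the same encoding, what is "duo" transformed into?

mcw

The shift depends on letter class: consonant t→c is +9, but vowel u→c is +8. Vowels shift forward by 8 and consonants shift forward by 9.
On duo: d(cons)+9=m, u(vowel)+8=c, o(vowel)+8=w.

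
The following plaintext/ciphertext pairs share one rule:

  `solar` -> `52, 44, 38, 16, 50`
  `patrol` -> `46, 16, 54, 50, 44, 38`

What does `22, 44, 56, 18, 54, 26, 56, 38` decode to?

doubtful

s(#19)→52 and o(#15)→44: differences scale by 2, so n = 2·pos + 14. Each letter becomes 2×(its alphabet position, a=1..z=26) + 14.
Decoding 22, 44, 56, 18, 54, 26, 56, 38: 22→(22−14)÷2=4=d, 44→(44−14)÷2=15=o, 56→(56−14)÷2=21=u, 18→(18−14)÷2=2=b, 54→(54−14)÷2=20=t, 26→(26−14)÷2=6=f, 56→(56−14)÷2=21=u, 38→(38−14)÷2=12=l.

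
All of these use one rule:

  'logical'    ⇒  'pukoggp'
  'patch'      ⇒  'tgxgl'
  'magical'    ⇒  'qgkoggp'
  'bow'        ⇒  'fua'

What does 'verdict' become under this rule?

Vowels shift forward by 6 and consonants shift forward by 4.
Applying it to verdict: v(cons)+4=z, e(vowel)+6=k, r(cons)+4=v, d(cons)+4=h, i(vowel)+6=o, c(cons)+4=g, t(cons)+4=x.

zkvhogx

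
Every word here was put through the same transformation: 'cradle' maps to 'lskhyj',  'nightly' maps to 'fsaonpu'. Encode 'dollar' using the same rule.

yhssvk

The word is reversed, then every letter is shifted forward by 7.
For dollar: reverse → rallod; then shift: r+7=y, a+7=h, l+7=s, l+7=s, o+7=v, d+7=k.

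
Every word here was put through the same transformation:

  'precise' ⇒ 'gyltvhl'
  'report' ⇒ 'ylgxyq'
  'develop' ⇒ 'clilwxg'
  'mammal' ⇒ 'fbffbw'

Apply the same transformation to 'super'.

p(15)→g(6) and r(17)→y(24) fit y≡9x+1 (mod 26); the inverse of 9 mod 26 is 3. Treating letters as 0–25, the rule is x ↦ 9x + 1 (mod 26).
Applying it to super: s(18)→9·18+1≡7=h; u(20)→9·20+1≡25=z; p(15)→9·15+1≡6=g; e(4)→9·4+1≡11=l; r(17)→9·17+1≡24=y (all mod 26).

hzgly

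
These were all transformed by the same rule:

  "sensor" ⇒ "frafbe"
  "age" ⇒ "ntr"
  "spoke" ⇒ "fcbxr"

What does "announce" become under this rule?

This is a Caesar cipher with shift 13.
Applying it to announce: a+13=n, n+13=a, n+13=a, o+13=b, u+13=h, n+13=a, c+13=p, e+13=r.

naabhapr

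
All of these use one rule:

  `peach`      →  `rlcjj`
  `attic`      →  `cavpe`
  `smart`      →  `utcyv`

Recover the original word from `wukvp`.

union

Shifts by position in peach: pos 0: p→r (+2), pos 1: e→l (+7), pos 2: a→c (+2), pos 3: c→j (+7) — repeating every 2. It's a Vigenère-style cipher with numeric key [2,7]: position i shifts by key[i mod 2].
Reversing it on wukvp: w−2=u, u−7=n, k−2=i, v−7=o, p−2=n.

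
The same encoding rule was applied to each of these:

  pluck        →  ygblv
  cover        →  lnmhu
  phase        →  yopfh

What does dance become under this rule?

wpclh

p(15)→y(24) and l(11)→g(6) fit y≡11x+15 (mod 26); the inverse of 11 mod 26 is 19. Each letter's alphabet position (a=0..z=25) is mapped through 11·x+15 mod 26 — an affine cipher.
Applying it to dance: d(3)→11·3+15≡22=w; a(0)→11·0+15≡15=p; n(13)→11·13+15≡2=c; c(2)→11·2+15≡11=l; e(4)→11·4+15≡7=h (all mod 26).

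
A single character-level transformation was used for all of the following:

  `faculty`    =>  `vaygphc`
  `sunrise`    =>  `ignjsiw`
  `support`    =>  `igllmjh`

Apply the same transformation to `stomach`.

f(5)→v(21) and a(0)→a(0) fit y≡25x+0 (mod 26); the inverse of 25 mod 26 is 25. This is an affine cipher: with a=0,…,z=25, each position x becomes (25x+0) mod 26.
For stomach: s(18)→25·18+0≡8=i; t(19)→25·19+0≡7=h; o(14)→25·14+0≡12=m; m(12)→25·12+0≡14=o; a(0)→25·0+0≡0=a; c(2)→25·2+0≡24=y; h(7)→25·7+0≡19=t (all mod 26).

ihmoayt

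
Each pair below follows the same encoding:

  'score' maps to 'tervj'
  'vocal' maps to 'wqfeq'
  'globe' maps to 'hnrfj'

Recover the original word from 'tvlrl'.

Each letter shifts forward by (position + 1), i.e. 1, 2, 3, … — the shift grows by one for each successive letter.
Reversing it on tvlrl: t−1=s, v−2=t, l−3=i, r−4=n, l−5=g.

sting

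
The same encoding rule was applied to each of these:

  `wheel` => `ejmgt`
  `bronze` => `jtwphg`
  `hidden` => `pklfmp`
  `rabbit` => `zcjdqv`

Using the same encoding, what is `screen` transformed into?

aezgmp

Shifts by position in wheel: pos 0: w→e (+8), pos 1: h→j (+2), pos 2: e→m (+8), pos 3: e→g (+2) — repeating every 2. A repeating key of period 2 is used — shifts +8, +2 over and over.
Applying it to screen: s+8=a, c+2=e, r+8=z, e+2=g, e+8=m, n+2=p.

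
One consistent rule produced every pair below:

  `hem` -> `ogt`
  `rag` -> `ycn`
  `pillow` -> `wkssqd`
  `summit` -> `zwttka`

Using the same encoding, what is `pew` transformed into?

The shift depends on letter class: consonant h→o is +7, but vowel e→g is +2. The rule splits by letter class: vowels +2, consonants +7.
Applying it to pew: p(cons)+7=w, e(vowel)+2=g, w(cons)+7=d.

wgd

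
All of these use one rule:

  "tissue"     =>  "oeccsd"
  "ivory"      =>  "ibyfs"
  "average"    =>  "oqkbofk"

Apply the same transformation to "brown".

xgybl

The output letters match the input read backwards, each shifted +10: tissue reversed is eussit. Read the word backwards and shift each letter +10.
For brown: reverse → nworb; then shift: n+10=x, w+10=g, o+10=y, r+10=b, b+10=l.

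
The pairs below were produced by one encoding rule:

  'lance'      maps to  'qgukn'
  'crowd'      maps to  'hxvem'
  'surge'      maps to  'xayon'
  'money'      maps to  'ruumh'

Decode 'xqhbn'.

In lance: l→q is +5, a→g is +6, n→u is +7, c→k is +8 — the shift increases by 1 each position. Letter i (0-indexed) is shifted by i+5, so successive shifts are 5, 6, 7, ….
Decoding xqhbn: x−5=s, q−6=k, h−7=a, b−8=t, n−9=e.

skate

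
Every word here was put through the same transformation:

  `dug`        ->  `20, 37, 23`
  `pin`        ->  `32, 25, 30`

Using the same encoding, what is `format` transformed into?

22, 31, 34, 29, 17, 36

d is letter #4 and maps to 20: an offset of 16. Each letter is replaced by its alphabet position (a=1..z=26) + 16.
For format: f=6→22, o=15→31, r=18→34, m=13→29, a=1→17, t=20→36.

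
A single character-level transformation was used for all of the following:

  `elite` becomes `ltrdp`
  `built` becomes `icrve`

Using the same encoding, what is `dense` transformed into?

kmwcp

In elite: e→l is +7, l→t is +8, i→r is +9, t→d is +10 — the shift increases by 1 each position. Letter i (0-indexed) is shifted by i+7, so successive shifts are 7, 8, 9, ….
For dense: d+7=k, e+8=m, n+9=w, s+10=c, e+11=p.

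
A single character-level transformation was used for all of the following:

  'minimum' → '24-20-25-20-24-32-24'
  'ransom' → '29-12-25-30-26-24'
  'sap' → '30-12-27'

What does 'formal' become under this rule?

m is letter #13 and maps to 24: an offset of 11. Each letter is replaced by its alphabet position (a=1..z=26) + 11.
For formal: f=6→17, o=15→26, r=18→29, m=13→24, a=1→12, l=12→23.

17-26-29-24-12-23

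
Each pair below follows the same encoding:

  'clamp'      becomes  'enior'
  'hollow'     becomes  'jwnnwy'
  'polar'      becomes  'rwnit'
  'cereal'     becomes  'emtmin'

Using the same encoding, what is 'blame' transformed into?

The shift depends on letter class: consonant c→e is +2, but vowel a→i is +8. The rule splits by letter class: vowels +8, consonants +2.
On blame: b(cons)+2=d, l(cons)+2=n, a(vowel)+8=i, m(cons)+2=o, e(vowel)+8=m.

dniom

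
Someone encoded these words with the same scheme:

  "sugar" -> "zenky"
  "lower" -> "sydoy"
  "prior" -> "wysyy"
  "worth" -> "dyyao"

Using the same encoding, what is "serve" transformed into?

zoyco

The shift depends on letter class: consonant s→z is +7, but vowel u→e is +10. The rule splits by letter class: vowels +10, consonants +7.
For serve: s(cons)+7=z, e(vowel)+10=o, r(cons)+7=y, v(cons)+7=c, e(vowel)+10=o.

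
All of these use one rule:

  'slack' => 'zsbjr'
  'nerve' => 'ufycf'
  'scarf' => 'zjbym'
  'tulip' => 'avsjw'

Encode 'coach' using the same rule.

The rule splits by letter class: vowels +1, consonants +7.
Applying it to coach: c(cons)+7=j, o(vowel)+1=p, a(vowel)+1=b, c(cons)+7=j, h(cons)+7=o.

jpbjo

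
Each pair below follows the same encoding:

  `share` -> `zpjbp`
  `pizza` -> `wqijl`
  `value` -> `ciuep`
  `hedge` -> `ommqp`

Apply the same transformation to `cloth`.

jtxds

In share: s→z is +7, h→p is +8, a→j is +9, r→b is +10 — the shift increases by 1 each position. Letter i (0-indexed) is shifted by i+7, so successive shifts are 7, 8, 9, ….
On cloth: c+7=j, l+8=t, o+9=x, t+10=d, h+11=s.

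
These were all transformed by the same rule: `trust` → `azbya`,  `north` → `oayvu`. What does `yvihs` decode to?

labor

Two steps: reverse the string, then apply a Caesar shift of +7.
Reversing it on yvihs: shift back: y−7=r, v−7=o, i−7=b, h−7=a, s−7=l → robal; then reverse → labor.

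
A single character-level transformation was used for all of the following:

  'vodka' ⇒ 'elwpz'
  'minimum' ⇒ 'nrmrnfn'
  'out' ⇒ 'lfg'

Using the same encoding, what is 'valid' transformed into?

ezorw

This is the alphabet-reversal cipher (Atbash): a becomes z, b becomes y, etc.
Applying it to valid: v↔e, a↔z, l↔o, i↔r, d↔w.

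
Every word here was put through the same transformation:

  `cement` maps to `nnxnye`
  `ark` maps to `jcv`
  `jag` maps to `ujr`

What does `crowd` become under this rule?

ncxho

Vowels shift forward by 9 and consonants shift forward by 11.
On crowd: c(cons)+11=n, r(cons)+11=c, o(vowel)+9=x, w(cons)+11=h, d(cons)+11=o.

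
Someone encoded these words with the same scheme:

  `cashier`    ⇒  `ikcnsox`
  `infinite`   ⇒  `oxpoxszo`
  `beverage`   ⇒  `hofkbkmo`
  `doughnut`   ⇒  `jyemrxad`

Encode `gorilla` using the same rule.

mybovvg

Shifts by position in cashier: pos 0: c→i (+6), pos 1: a→k (+10), pos 2: s→c (+10), pos 3: h→n (+6), pos 4: i→s (+10), pos 5: e→o (+10) — repeating every 3. A repeating key of period 3 is used — shifts +6, +10, +10 over and over.
For gorilla: g+6=m, o+10=y, r+10=b, i+6=o, l+10=v, l+10=v, a+6=g.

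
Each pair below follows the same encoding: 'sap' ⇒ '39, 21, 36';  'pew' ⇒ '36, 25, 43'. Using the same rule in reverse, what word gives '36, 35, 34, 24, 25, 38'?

ponder

s is letter #19 and maps to 39: an offset of 20. Letters become their 1-based position plus 20 (so a→21, b→22, …).
Decoding 36, 35, 34, 24, 25, 38: 36→(36−20)÷1=16=p, 35→(35−20)÷1=15=o, 34→(34−20)÷1=14=n, 24→(24−20)÷1=4=d, 25→(25−20)÷1=5=e, 38→(38−20)÷1=18=r.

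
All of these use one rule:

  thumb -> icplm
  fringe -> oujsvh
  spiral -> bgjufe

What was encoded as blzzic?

t(19)→i(8) and h(7)→c(2) fit y≡7x+5 (mod 26); the inverse of 7 mod 26 is 15. Each letter's alphabet position (a=0..z=25) is mapped through 7·x+5 mod 26 — an affine cipher.
Reversing it on blzzic: b(1)→15·(1−5)≡18=s; l(11)→15·(11−5)≡12=m; z(25)→15·(25−5)≡14=o; z(25)→15·(25−5)≡14=o; i(8)→15·(8−5)≡19=t; c(2)→15·(2−5)≡7=h (all mod 26).

smooth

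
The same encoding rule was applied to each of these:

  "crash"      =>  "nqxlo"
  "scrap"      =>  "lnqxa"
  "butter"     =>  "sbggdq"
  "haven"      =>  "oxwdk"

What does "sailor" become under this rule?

This is an affine cipher: with a=0,…,z=25, each position x becomes (21x+23) mod 26.
For sailor: s(18)→21·18+23≡11=l; a(0)→21·0+23≡23=x; i(8)→21·8+23≡9=j; l(11)→21·11+23≡20=u; o(14)→21·14+23≡5=f; r(17)→21·17+23≡16=q (all mod 26).

lxjufq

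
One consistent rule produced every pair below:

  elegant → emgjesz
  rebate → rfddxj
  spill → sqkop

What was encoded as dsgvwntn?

dressing

Letter i (0-indexed) is shifted by i+0, so successive shifts are 0, 1, 2, ….
Reversing it on dsgvwntn: d−0=d, s−1=r, g−2=e, v−3=s, w−4=s, n−5=i, t−6=n, n−7=g.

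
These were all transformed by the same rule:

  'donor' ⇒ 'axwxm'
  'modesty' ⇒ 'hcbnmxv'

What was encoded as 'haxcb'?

The output letters match the input read backwards, each shifted +9: donor reversed is ronod. Two steps: reverse the string, then apply a Caesar shift of +9.
Undoing it on haxcb: shift back: h−9=y, a−9=r, x−9=o, c−9=t, b−9=s → yrots; then reverse → story.

story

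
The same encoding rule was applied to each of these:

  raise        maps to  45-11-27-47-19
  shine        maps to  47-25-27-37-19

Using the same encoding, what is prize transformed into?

r(#18)→45 and a(#1)→11: differences scale by 2, so n = 2·pos + 9. With a=1..z=26, the number is 2·pos + 9.
For prize: p=16→41, r=18→45, i=9→27, z=26→61, e=5→19.

41-45-27-61-19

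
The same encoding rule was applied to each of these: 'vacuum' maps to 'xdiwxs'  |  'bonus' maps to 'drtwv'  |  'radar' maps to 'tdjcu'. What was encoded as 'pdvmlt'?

napkin

Shifts by position in vacuum: pos 0: v→x (+2), pos 1: a→d (+3), pos 2: c→i (+6), pos 3: u→w (+2), pos 4: u→x (+3), pos 5: m→s (+6) — repeating every 3. The shifts repeat in a cycle of length 3: positions 0,1,… shift by +2, +3, +6, then the pattern repeats.
Reversing it on pdvmlt: p−2=n, d−3=a, v−6=p, m−2=k, l−3=i, t−6=n.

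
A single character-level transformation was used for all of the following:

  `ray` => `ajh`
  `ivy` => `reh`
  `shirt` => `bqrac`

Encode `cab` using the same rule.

ljk

Compare letters: r→a is +9, a→j is +9, y→h is +9 — a constant shift. This is a Caesar cipher with shift 9.
Applying it to cab: c+9=l, a+9=j, b+9=k.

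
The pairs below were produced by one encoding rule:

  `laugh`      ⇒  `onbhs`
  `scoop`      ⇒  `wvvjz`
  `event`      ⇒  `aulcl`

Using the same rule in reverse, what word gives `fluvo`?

honey

The output letters match the input read backwards, each shifted +7: laugh reversed is hgual. The word is reversed, then every letter is shifted forward by 7.
Reversing it on fluvo: shift back: f−7=y, l−7=e, u−7=n, v−7=o, o−7=h → yenoh; then reverse → honey.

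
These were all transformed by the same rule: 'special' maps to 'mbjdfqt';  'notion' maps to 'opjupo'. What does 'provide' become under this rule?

The output letters match the input read backwards, each shifted +1: special reversed is laiceps. Read the word backwards and shift each letter +1.
Applying it to provide: reverse → edivorp; then shift: e+1=f, d+1=e, i+1=j, v+1=w, o+1=p, r+1=s, p+1=q.

fejwpsq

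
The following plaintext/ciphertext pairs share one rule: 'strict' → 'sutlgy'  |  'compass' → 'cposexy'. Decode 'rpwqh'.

In strict: s→s is +0, t→u is +1, r→t is +2, i→l is +3 — the shift increases by 1 each position. The shift increases by 1 at each position, starting from +0: 0, 1, 2, ….
Reversing it on rpwqh: r−0=r, p−1=o, w−2=u, q−3=n, h−4=d.

round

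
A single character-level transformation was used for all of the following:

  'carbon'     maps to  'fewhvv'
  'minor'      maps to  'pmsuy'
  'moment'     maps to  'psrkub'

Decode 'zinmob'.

The shift increases by 1 at each position, starting from +3: 3, 4, 5, ….
Reversing it on zinmob: z−3=w, i−4=e, n−5=i, m−6=g, o−7=h, b−8=t.

weight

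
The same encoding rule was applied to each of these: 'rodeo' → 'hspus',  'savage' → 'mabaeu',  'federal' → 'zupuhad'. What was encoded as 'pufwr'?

r(17)→h(7) and o(14)→s(18) fit y≡5x+0 (mod 26); the inverse of 5 mod 26 is 21. Treating letters as 0–25, the rule is x ↦ 5x + 0 (mod 26).
Undoing it on pufwr: p(15)→21·(15−0)≡3=d; u(20)→21·(20−0)≡4=e; f(5)→21·(5−0)≡1=b; w(22)→21·(22−0)≡20=u; r(17)→21·(17−0)≡19=t (all mod 26).

debut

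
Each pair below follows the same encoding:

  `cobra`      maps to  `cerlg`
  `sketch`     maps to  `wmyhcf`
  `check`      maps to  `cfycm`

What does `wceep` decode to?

scoop

c(2)→c(2) and o(14)→e(4) fit y≡11x+6 (mod 26); the inverse of 11 mod 26 is 19. This is an affine cipher: with a=0,…,z=25, each position x becomes (11x+6) mod 26.
Undoing it on wceep: w(22)→19·(22−6)≡18=s; c(2)→19·(2−6)≡2=c; e(4)→19·(4−6)≡14=o; e(4)→19·(4−6)≡14=o; p(15)→19·(15−6)≡15=p (all mod 26).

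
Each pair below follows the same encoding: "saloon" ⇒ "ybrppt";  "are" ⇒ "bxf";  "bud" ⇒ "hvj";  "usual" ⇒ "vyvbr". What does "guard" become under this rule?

The shift depends on letter class: consonant s→y is +6, but vowel a→b is +1. Two shifts are in play — +1 for a/e/i/o/u, +6 for every other letter.
For guard: g(cons)+6=m, u(vowel)+1=v, a(vowel)+1=b, r(cons)+6=x, d(cons)+6=j.

mvbxj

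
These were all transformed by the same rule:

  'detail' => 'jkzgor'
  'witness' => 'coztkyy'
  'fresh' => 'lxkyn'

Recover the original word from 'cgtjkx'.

wander

Compare letters: d→j is +6, e→k is +6, t→z is +6 — a constant shift. It's a constant shift of +6 (ROT6).
Reversing it on cgtjkx: c−6=w, g−6=a, t−6=n, j−6=d, k−6=e, x−6=r.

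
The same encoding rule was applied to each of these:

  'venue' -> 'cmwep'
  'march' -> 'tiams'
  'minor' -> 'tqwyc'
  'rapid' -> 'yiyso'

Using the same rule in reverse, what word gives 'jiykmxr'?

capable

In venue: v→c is +7, e→m is +8, n→w is +9, u→e is +10 — the shift increases by 1 each position. Letter i (0-indexed) is shifted by i+7, so successive shifts are 7, 8, 9, ….
Undoing it on jiykmxr: j−7=c, i−8=a, y−9=p, k−10=a, m−11=b, x−12=l, r−13=e.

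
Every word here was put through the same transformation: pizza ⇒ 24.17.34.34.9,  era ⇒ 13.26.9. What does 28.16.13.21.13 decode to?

p is letter #16 and maps to 24: an offset of 8. Each letter is replaced by its alphabet position (a=1..z=26) + 8.
Reversing it on 28.16.13.21.13: 28→(28−8)÷1=20=t, 16→(16−8)÷1=8=h, 13→(13−8)÷1=5=e, 21→(21−8)÷1=13=m, 13→(13−8)÷1=5=e.

theme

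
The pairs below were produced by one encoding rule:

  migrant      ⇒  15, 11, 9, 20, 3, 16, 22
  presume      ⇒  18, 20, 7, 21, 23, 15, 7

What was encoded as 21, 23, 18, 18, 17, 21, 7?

suppose

m is letter #13 and maps to 15: an offset of 2. Each letter is replaced by its alphabet position (a=1..z=26) + 2.
Decoding 21, 23, 18, 18, 17, 21, 7: 21→(21−2)÷1=19=s, 23→(23−2)÷1=21=u, 18→(18−2)÷1=16=p, 18→(18−2)÷1=16=p, 17→(17−2)÷1=15=o, 21→(21−2)÷1=19=s, 7→(7−2)÷1=5=e.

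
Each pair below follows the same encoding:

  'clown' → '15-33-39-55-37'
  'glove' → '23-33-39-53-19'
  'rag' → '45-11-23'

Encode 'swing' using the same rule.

47-55-27-37-23

c(#3)→15 and l(#12)→33: differences scale by 2, so n = 2·pos + 9. Each letter becomes 2×(its alphabet position, a=1..z=26) + 9.
For swing: s=19→47, w=23→55, i=9→27, n=14→37, g=7→23.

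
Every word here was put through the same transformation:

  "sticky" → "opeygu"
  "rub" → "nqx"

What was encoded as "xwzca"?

badge

Compare letters: s→o is +22, t→p is +22, i→e is +22 — a constant shift. This is a Caesar cipher with shift 22.
Reversing it on xwzca: x−22=b, w−22=a, z−22=d, c−22=g, a−22=e.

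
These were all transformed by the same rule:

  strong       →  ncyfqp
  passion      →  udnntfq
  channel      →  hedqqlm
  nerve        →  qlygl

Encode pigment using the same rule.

utpblqc

s(18)→n(13) and t(19)→c(2) fit y≡15x+3 (mod 26); the inverse of 15 mod 26 is 7. Each letter's alphabet position (a=0..z=25) is mapped through 15·x+3 mod 26 — an affine cipher.
For pigment: p(15)→15·15+3≡20=u; i(8)→15·8+3≡19=t; g(6)→15·6+3≡15=p; m(12)→15·12+3≡1=b; e(4)→15·4+3≡11=l; n(13)→15·13+3≡16=q; t(19)→15·19+3≡2=c (all mod 26).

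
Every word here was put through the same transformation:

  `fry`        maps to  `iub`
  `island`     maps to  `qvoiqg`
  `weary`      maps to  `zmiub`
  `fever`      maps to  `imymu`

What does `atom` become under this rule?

iwwp

Two shifts are in play — +8 for a/e/i/o/u, +3 for every other letter.
Applying it to atom: a(vowel)+8=i, t(cons)+3=w, o(vowel)+8=w, m(cons)+3=p.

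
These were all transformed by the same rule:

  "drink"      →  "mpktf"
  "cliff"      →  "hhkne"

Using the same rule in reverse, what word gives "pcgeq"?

The word is reversed, then every letter is shifted forward by 2.
Undoing it on pcgeq: shift back: p−2=n, c−2=a, g−2=e, e−2=c, q−2=o → naeco; then reverse → ocean.

ocean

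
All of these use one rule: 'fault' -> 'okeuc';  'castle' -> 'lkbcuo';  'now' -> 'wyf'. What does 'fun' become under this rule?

oew

Two shifts are in play — +10 for a/e/i/o/u, +9 for every other letter.
On fun: f(cons)+9=o, u(vowel)+10=e, n(cons)+9=w.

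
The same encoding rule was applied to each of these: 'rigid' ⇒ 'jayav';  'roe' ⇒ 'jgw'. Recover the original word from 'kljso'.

straw

Compare letters: r→j is +18, i→a is +18, g→y is +18 — a constant shift. Each letter is shifted forward by 18 in the alphabet (a Caesar shift of +18).
Reversing it on kljso: k−18=s, l−18=t, j−18=r, s−18=a, o−18=w.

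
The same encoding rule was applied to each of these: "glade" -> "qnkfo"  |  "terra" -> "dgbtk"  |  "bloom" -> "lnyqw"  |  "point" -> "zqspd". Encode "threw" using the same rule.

Shifts by position in glade: pos 0: g→q (+10), pos 1: l→n (+2), pos 2: a→k (+10), pos 3: d→f (+2) — repeating every 2. A repeating key of period 2 is used — shifts +10, +2 over and over.
For threw: t+10=d, h+2=j, r+10=b, e+2=g, w+10=g.

djbgg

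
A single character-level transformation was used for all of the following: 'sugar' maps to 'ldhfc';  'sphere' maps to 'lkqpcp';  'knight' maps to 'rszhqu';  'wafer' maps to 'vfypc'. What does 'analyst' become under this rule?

fsfanlu

s(18)→l(11) and u(20)→d(3) fit y≡9x+5 (mod 26); the inverse of 9 mod 26 is 3. This is an affine cipher: with a=0,…,z=25, each position x becomes (9x+5) mod 26.
Applying it to analyst: a(0)→9·0+5≡5=f; n(13)→9·13+5≡18=s; a(0)→9·0+5≡5=f; l(11)→9·11+5≡0=a; y(24)→9·24+5≡13=n; s(18)→9·18+5≡11=l; t(19)→9·19+5≡20=u (all mod 26).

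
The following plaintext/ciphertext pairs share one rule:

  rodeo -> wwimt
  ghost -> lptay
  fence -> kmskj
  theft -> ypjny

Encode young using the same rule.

dwzvl

The shifts repeat in a cycle of length 2: positions 0,1,… shift by +5, +8, then the pattern repeats.
For young: y+5=d, o+8=w, u+5=z, n+8=v, g+5=l.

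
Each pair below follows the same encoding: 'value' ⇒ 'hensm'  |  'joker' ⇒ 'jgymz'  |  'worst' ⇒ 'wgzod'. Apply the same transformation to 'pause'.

v(21)→h(7) and a(0)→e(4) fit y≡15x+4 (mod 26); the inverse of 15 mod 26 is 7. Each letter's alphabet position (a=0..z=25) is mapped through 15·x+4 mod 26 — an affine cipher.
Applying it to pause: p(15)→15·15+4≡21=v; a(0)→15·0+4≡4=e; u(20)→15·20+4≡18=s; s(18)→15·18+4≡14=o; e(4)→15·4+4≡12=m (all mod 26).

vesom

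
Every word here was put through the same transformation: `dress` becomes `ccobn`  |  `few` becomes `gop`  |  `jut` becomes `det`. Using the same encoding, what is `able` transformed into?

ovlk

The output letters match the input read backwards, each shifted +10: dress reversed is sserd. Read the word backwards and shift each letter +10.
On able: reverse → elba; then shift: e+10=o, l+10=v, b+10=l, a+10=k.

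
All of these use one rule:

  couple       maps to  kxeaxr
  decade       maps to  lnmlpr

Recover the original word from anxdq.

In couple: c→k is +8, o→x is +9, u→e is +10, p→a is +11 — the shift increases by 1 each position. The shift increases by 1 at each position, starting from +8: 8, 9, 10, ….
Reversing it on anxdq: a−8=s, n−9=e, x−10=n, d−11=s, q−12=e.

sense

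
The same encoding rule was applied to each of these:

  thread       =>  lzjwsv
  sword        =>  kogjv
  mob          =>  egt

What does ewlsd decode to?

Each letter is shifted forward by 18 in the alphabet (a Caesar shift of +18).
Undoing it on ewlsd: e−18=m, w−18=e, l−18=t, s−18=a, d−18=l.

metal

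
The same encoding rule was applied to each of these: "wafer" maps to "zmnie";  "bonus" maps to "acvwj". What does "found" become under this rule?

The output letters match the input read backwards, each shifted +8: wafer reversed is refaw. Two steps: reverse the string, then apply a Caesar shift of +8.
Applying it to found: reverse → dnuof; then shift: d+8=l, n+8=v, u+8=c, o+8=w, f+8=n.

lvcwn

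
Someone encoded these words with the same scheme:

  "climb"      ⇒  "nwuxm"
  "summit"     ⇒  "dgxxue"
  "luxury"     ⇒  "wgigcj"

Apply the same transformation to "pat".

ame

The shift depends on letter class: consonant c→n is +11, but vowel i→u is +12. Two shifts are in play — +12 for a/e/i/o/u, +11 for every other letter.
Applying it to pat: p(cons)+11=a, a(vowel)+12=m, t(cons)+11=e.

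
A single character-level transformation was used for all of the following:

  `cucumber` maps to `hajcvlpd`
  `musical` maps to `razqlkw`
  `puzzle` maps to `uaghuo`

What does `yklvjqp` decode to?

In cucumber: c→h is +5, u→a is +6, c→j is +7, u→c is +8 — the shift increases by 1 each position. Each letter shifts forward by (position + 5), i.e. 5, 6, 7, … — the shift grows by one for each successive letter.
Undoing it on yklvjqp: y−5=t, k−6=e, l−7=e, v−8=n, j−9=a, q−10=g, p−11=e.

teenage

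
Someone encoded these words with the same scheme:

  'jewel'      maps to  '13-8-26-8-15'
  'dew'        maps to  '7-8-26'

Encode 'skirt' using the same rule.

j is letter #10 and maps to 13: an offset of 3. Each letter is replaced by its alphabet position (a=1..z=26) + 3.
For skirt: s=19→22, k=11→14, i=9→12, r=18→21, t=20→23.

22-14-12-21-23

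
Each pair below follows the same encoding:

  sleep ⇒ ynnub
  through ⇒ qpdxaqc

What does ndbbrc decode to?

tissue

The word is reversed, then every letter is shifted forward by 9.
Reversing it on ndbbrc: shift back: n−9=e, d−9=u, b−9=s, b−9=s, r−9=i, c−9=t → eussit; then reverse → tissue.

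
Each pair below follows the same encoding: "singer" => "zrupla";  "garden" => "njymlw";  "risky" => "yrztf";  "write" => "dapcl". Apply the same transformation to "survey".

zdyelh

It's a Vigenère-style cipher with numeric key [7,9]: position i shifts by key[i mod 2].
Applying it to survey: s+7=z, u+9=d, r+7=y, v+9=e, e+7=l, y+9=h.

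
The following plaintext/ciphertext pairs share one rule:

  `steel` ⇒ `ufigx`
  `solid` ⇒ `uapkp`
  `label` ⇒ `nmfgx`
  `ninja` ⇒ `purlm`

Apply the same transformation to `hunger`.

jgriqv

Shifts by position in steel: pos 0: s→u (+2), pos 1: t→f (+12), pos 2: e→i (+4), pos 3: e→g (+2), pos 4: l→x (+12) — repeating every 3. The shifts repeat in a cycle of length 3: positions 0,1,… shift by +2, +12, +4, then the pattern repeats.
On hunger: h+2=j, u+12=g, n+4=r, g+2=i, e+12=q, r+4=v.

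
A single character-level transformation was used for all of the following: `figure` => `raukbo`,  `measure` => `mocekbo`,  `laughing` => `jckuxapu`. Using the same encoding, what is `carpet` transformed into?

f(5)→r(17) and i(8)→a(0) fit y≡3x+2 (mod 26); the inverse of 3 mod 26 is 9. This is an affine cipher: with a=0,…,z=25, each position x becomes (3x+2) mod 26.
For carpet: c(2)→3·2+2≡8=i; a(0)→3·0+2≡2=c; r(17)→3·17+2≡1=b; p(15)→3·15+2≡21=v; e(4)→3·4+2≡14=o; t(19)→3·19+2≡7=h (all mod 26).

icbvoh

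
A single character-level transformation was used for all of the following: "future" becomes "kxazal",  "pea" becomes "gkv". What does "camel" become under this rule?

The output letters match the input read backwards, each shifted +6: future reversed is erutuf. Two steps: reverse the string, then apply a Caesar shift of +6.
Applying it to camel: reverse → lemac; then shift: l+6=r, e+6=k, m+6=s, a+6=g, c+6=i.

rksgi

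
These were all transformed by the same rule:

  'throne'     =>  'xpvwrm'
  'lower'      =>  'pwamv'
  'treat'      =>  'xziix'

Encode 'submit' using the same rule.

wcfumb

Shifts by position in throne: pos 0: t→x (+4), pos 1: h→p (+8), pos 2: r→v (+4), pos 3: o→w (+8) — repeating every 2. It's a Vigenère-style cipher with numeric key [4,8]: position i shifts by key[i mod 2].
On submit: s+4=w, u+8=c, b+4=f, m+8=u, i+4=m, t+8=b.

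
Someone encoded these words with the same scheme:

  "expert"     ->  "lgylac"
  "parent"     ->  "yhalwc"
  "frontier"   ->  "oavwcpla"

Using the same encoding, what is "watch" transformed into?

fhclq

The shift depends on letter class: consonant x→g is +9, but vowel e→l is +7. Vowels shift forward by 7 and consonants shift forward by 9.
For watch: w(cons)+9=f, a(vowel)+7=h, t(cons)+9=c, c(cons)+9=l, h(cons)+9=q.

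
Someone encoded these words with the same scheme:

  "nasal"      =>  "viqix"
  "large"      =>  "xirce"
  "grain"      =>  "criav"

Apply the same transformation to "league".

n(13)→v(21) and a(0)→i(8) fit y≡25x+8 (mod 26); the inverse of 25 mod 26 is 25. Treating letters as 0–25, the rule is x ↦ 25x + 8 (mod 26).
On league: l(11)→25·11+8≡23=x; e(4)→25·4+8≡4=e; a(0)→25·0+8≡8=i; g(6)→25·6+8≡2=c; u(20)→25·20+8≡14=o; e(4)→25·4+8≡4=e (all mod 26).

xeicoe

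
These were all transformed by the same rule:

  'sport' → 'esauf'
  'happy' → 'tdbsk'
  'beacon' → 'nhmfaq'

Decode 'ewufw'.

Shifts by position in sport: pos 0: s→e (+12), pos 1: p→s (+3), pos 2: o→a (+12), pos 3: r→u (+3) — repeating every 2. The shifts repeat in a cycle of length 2: positions 0,1,… shift by +12, +3, then the pattern repeats.
Decoding ewufw: e−12=s, w−3=t, u−12=i, f−3=c, w−12=k.

stick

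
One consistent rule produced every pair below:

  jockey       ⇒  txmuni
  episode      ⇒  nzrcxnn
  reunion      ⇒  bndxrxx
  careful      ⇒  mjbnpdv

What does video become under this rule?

The shift depends on letter class: consonant j→t is +10, but vowel o→x is +9. The rule splits by letter class: vowels +9, consonants +10.
Applying it to video: v(cons)+10=f, i(vowel)+9=r, d(cons)+10=n, e(vowel)+9=n, o(vowel)+9=x.

frnnx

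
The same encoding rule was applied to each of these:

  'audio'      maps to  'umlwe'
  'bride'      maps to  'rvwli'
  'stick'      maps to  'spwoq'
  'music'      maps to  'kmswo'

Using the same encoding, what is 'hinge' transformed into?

zwhci

This is an affine cipher: with a=0,…,z=25, each position x becomes (23x+20) mod 26.
For hinge: h(7)→23·7+20≡25=z; i(8)→23·8+20≡22=w; n(13)→23·13+20≡7=h; g(6)→23·6+20≡2=c; e(4)→23·4+20≡8=i (all mod 26).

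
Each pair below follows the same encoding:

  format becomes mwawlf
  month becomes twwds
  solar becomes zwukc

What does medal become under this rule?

In format: f→m is +7, o→w is +8, r→a is +9, m→w is +10 — the shift increases by 1 each position. The shift increases by 1 at each position, starting from +7: 7, 8, 9, ….
For medal: m+7=t, e+8=m, d+9=m, a+10=k, l+11=w.

tmmkw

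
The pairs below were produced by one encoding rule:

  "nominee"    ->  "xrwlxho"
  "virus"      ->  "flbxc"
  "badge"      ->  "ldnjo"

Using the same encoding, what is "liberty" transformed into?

vllhbwi

The shifts repeat in a cycle of length 2: positions 0,1,… shift by +10, +3, then the pattern repeats.
Applying it to liberty: l+10=v, i+3=l, b+10=l, e+3=h, r+10=b, t+3=w, y+10=i.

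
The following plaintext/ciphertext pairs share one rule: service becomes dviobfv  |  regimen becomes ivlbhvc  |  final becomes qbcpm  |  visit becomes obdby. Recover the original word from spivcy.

s(18)→d(3) and e(4)→v(21) fit y≡21x+15 (mod 26); the inverse of 21 mod 26 is 5. Treating letters as 0–25, the rule is x ↦ 21x + 15 (mod 26).
Reversing it on spivcy: s(18)→5·(18−15)≡15=p; p(15)→5·(15−15)≡0=a; i(8)→5·(8−15)≡17=r; v(21)→5·(21−15)≡4=e; c(2)→5·(2−15)≡13=n; y(24)→5·(24−15)≡19=t (all mod 26).

parent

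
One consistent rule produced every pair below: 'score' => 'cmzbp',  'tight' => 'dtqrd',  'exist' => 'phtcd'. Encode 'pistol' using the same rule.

The shift depends on letter class: consonant s→c is +10, but vowel o→z is +11. Two shifts are in play — +11 for a/e/i/o/u, +10 for every other letter.
Applying it to pistol: p(cons)+10=z, i(vowel)+11=t, s(cons)+10=c, t(cons)+10=d, o(vowel)+11=z, l(cons)+10=v.

ztcdzv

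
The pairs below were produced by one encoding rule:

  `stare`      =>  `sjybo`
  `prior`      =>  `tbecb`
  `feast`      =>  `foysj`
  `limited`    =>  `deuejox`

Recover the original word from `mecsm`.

kiosk

s(18)→s(18) and t(19)→j(9) fit y≡17x+24 (mod 26); the inverse of 17 mod 26 is 23. Each letter's alphabet position (a=0..z=25) is mapped through 17·x+24 mod 26 — an affine cipher.
Reversing it on mecsm: m(12)→23·(12−24)≡10=k; e(4)→23·(4−24)≡8=i; c(2)→23·(2−24)≡14=o; s(18)→23·(18−24)≡18=s; m(12)→23·(12−24)≡10=k (all mod 26).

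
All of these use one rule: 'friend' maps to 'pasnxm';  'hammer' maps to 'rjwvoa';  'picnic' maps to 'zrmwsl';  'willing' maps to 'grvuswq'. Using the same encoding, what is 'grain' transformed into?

A repeating key of period 2 is used — shifts +10, +9 over and over.
On grain: g+10=q, r+9=a, a+10=k, i+9=r, n+10=x.

qakrx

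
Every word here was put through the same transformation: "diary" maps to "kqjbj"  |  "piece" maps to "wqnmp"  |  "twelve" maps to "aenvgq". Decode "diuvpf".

In diary: d→k is +7, i→q is +8, a→j is +9, r→b is +10 — the shift increases by 1 each position. The shift increases by 1 at each position, starting from +7: 7, 8, 9, ….
Undoing it on diuvpf: d−7=w, i−8=a, u−9=l, v−10=l, p−11=e, f−12=t.

wallet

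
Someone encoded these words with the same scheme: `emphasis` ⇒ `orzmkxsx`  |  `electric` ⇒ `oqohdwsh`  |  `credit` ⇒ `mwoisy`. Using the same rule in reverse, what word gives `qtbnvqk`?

Shifts by position in emphasis: pos 0: e→o (+10), pos 1: m→r (+5), pos 2: p→z (+10), pos 3: h→m (+5) — repeating every 2. A repeating key of period 2 is used — shifts +10, +5 over and over.
Undoing it on qtbnvqk: q−10=g, t−5=o, b−10=r, n−5=i, v−10=l, q−5=l, k−10=a.

gorilla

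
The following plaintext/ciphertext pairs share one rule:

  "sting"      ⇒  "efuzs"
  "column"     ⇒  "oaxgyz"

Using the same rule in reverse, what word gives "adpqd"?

order

Compare letters: s→e is +12, t→f is +12, i→u is +12 — a constant shift. Every letter moves 12 places later in the alphabet, wrapping around z→a.
Undoing it on adpqd: a−12=o, d−12=r, p−12=d, q−12=e, d−12=r.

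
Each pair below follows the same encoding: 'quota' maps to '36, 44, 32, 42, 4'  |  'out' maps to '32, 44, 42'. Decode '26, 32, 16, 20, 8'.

The formula is n = 2×(alphabet index, a=1) + 2.
Decoding 26, 32, 16, 20, 8: 26→(26−2)÷2=12=l, 32→(32−2)÷2=15=o, 16→(16−2)÷2=7=g, 20→(20−2)÷2=9=i, 8→(8−2)÷2=3=c.

logic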